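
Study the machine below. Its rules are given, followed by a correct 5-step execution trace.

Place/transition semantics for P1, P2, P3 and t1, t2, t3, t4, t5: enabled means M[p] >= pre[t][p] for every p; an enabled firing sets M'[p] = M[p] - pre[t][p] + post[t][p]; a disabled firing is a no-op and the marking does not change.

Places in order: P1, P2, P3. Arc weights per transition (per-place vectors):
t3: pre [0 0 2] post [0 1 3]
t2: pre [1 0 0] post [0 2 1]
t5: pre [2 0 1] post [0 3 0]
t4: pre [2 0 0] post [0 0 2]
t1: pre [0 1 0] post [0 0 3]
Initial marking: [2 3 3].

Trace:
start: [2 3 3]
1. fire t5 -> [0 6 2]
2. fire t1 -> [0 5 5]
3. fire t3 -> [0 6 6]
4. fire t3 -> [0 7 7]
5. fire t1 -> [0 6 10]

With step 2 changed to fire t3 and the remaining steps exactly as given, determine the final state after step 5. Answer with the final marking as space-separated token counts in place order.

(re-executing from step 2 with the substitution; state before step 2: [0 6 2])
2. fire t3 -> [0 7 3]
3. fire t3 -> [0 8 4]
4. fire t3 -> [0 9 5]
5. fire t1 -> [0 8 8]

0 8 8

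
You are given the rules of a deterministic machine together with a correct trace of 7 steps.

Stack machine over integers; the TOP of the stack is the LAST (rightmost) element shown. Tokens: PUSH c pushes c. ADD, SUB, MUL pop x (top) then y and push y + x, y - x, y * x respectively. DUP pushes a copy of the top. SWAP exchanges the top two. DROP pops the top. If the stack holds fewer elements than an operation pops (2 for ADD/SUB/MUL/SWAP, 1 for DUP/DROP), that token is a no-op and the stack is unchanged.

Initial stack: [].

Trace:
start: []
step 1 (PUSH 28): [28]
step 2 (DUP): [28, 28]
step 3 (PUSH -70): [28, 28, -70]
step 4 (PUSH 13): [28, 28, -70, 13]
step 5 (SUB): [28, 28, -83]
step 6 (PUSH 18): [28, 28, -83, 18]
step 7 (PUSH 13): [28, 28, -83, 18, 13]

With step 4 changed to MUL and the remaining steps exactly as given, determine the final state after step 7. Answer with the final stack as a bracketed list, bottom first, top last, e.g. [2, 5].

[1988, 18, 13]

(re-executing from step 4 with the substitution; state before step 4: [28, 28, -70])
step 4 (MUL): [28, -1960]
step 5 (SUB): [1988]
step 6 (PUSH 18): [1988, 18]
step 7 (PUSH 13): [1988, 18, 13]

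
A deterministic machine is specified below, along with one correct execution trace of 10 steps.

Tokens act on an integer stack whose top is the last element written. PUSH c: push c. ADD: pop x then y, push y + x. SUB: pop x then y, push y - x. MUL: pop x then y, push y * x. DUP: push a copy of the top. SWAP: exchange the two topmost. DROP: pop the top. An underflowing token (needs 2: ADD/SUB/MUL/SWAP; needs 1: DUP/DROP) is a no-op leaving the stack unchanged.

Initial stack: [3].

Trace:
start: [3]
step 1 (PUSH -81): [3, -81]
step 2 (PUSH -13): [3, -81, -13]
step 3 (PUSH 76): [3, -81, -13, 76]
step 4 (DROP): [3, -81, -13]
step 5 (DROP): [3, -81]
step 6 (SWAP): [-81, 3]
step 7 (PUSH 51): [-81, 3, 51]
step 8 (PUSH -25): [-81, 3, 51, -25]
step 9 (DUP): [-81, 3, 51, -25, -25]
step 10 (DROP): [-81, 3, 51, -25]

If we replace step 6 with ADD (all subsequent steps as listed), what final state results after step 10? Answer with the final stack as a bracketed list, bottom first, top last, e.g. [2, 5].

(re-executing from step 6 with the substitution; state before step 6: [3, -81])
step 6 (ADD): [-78]
step 7 (PUSH 51): [-78, 51]
step 8 (PUSH -25): [-78, 51, -25]
step 9 (DUP): [-78, 51, -25, -25]
step 10 (DROP): [-78, 51, -25]

[-78, 51, -25]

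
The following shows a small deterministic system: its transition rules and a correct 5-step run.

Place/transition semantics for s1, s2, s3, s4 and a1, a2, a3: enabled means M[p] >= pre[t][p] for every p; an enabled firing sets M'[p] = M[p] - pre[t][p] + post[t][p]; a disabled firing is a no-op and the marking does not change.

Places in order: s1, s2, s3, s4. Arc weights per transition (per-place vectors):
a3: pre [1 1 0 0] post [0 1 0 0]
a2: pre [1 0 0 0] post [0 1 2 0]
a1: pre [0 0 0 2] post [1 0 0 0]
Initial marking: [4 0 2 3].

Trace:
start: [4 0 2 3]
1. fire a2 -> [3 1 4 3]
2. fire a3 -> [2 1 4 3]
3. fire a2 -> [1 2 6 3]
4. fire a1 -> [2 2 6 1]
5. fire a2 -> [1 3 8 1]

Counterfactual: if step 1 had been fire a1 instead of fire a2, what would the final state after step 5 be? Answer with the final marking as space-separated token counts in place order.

(re-executing from step 1 with the substitution; state before step 1: [4 0 2 3])
1. fire a1 -> [5 0 2 1]
2. fire a3 -> [5 0 2 1]
3. fire a2 -> [4 1 4 1]
4. fire a1 -> [4 1 4 1]
5. fire a2 -> [3 2 6 1]

3 2 6 1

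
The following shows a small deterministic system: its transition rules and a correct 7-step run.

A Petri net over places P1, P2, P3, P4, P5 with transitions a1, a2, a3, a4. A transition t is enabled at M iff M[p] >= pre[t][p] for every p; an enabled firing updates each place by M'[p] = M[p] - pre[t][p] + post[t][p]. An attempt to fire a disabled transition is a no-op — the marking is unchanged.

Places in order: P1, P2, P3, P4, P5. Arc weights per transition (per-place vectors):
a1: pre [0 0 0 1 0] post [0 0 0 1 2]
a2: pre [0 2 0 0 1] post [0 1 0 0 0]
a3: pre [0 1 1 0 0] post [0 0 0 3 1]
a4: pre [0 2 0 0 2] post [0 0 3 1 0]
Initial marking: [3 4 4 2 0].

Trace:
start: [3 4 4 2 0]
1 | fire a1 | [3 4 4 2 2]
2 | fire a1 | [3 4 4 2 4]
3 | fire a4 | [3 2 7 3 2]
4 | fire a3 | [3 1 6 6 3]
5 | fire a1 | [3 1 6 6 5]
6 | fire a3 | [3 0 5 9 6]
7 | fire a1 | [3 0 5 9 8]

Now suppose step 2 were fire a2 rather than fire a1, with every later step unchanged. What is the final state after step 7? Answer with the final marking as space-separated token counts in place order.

3 1 2 8 7

(re-executing from step 2 with the substitution; state before step 2: [3 4 4 2 2])
2 | fire a2 | [3 3 4 2 1]
3 | fire a4 | [3 3 4 2 1]
4 | fire a3 | [3 2 3 5 2]
5 | fire a1 | [3 2 3 5 4]
6 | fire a3 | [3 1 2 8 5]
7 | fire a1 | [3 1 2 8 7]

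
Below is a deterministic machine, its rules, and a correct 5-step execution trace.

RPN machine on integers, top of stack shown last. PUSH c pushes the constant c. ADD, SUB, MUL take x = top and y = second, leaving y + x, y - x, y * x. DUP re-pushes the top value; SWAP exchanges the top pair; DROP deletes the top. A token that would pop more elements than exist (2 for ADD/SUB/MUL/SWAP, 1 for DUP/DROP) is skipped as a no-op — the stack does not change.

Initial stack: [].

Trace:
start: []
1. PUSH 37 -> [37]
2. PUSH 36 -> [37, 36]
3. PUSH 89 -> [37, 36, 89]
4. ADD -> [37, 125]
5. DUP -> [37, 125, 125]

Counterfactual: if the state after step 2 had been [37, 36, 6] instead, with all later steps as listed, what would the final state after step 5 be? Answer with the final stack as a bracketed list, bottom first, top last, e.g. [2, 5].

state after step 2 := [37, 36, 6]
3. PUSH 89 -> [37, 36, 6, 89]
4. ADD -> [37, 36, 95]
5. DUP -> [37, 36, 95, 95]

[37, 36, 95, 95]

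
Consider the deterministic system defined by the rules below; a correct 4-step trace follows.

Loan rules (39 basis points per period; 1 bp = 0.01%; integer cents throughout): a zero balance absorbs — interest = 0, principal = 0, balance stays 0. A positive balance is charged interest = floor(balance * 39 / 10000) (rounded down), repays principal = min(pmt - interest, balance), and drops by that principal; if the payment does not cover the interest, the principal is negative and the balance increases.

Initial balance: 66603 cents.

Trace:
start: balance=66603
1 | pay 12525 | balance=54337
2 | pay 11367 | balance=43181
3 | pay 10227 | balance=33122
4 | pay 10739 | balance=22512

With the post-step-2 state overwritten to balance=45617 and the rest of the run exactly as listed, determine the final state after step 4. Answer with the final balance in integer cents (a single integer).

24966

state after step 2 := balance=45617
3 | pay 10227 | balance=35567
4 | pay 10739 | balance=24966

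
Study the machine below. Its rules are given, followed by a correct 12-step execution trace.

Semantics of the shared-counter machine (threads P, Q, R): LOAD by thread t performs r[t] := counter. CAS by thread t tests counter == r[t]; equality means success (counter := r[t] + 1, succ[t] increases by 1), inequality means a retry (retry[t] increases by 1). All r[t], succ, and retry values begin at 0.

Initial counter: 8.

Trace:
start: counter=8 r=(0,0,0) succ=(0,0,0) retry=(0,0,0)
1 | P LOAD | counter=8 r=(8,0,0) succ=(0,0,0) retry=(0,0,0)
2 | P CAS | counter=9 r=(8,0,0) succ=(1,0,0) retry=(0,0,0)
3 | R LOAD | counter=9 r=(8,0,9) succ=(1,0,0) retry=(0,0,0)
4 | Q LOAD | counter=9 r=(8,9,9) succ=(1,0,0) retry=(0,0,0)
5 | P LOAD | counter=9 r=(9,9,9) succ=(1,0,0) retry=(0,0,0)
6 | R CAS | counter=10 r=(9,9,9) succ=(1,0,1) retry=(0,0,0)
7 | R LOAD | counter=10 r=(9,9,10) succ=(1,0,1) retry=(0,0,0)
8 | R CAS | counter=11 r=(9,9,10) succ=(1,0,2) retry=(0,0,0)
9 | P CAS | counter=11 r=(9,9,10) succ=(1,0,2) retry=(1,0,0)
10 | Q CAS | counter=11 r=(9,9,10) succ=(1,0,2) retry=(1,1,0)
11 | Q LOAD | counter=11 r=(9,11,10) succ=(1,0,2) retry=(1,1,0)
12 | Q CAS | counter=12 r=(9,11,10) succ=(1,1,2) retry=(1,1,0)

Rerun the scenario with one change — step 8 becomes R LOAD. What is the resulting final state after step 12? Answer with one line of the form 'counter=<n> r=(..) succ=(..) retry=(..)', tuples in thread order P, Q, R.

(re-executing from step 8 with the substitution; state before step 8: counter=10 r=(9,9,10) succ=(1,0,1) retry=(0,0,0))
8 | R LOAD | counter=10 r=(9,9,10) succ=(1,0,1) retry=(0,0,0)
9 | P CAS | counter=10 r=(9,9,10) succ=(1,0,1) retry=(1,0,0)
10 | Q CAS | counter=10 r=(9,9,10) succ=(1,0,1) retry=(1,1,0)
11 | Q LOAD | counter=10 r=(9,10,10) succ=(1,0,1) retry=(1,1,0)
12 | Q CAS | counter=11 r=(9,10,10) succ=(1,1,1) retry=(1,1,0)

counter=11 r=(9,10,10) succ=(1,1,1) retry=(1,1,0)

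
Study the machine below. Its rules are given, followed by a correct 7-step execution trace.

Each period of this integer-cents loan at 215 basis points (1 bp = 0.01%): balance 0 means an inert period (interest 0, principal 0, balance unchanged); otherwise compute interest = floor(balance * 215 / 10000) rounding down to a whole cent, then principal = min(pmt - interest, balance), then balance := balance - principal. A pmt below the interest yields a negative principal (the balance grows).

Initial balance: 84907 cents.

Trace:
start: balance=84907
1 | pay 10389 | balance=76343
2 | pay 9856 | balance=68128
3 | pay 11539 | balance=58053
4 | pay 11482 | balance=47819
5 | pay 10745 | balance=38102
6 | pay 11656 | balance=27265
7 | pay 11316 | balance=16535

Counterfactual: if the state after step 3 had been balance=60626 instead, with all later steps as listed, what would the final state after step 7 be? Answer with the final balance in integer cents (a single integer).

19335

state after step 3 := balance=60626
4 | pay 11482 | balance=50447
5 | pay 10745 | balance=40786
6 | pay 11656 | balance=30006
7 | pay 11316 | balance=19335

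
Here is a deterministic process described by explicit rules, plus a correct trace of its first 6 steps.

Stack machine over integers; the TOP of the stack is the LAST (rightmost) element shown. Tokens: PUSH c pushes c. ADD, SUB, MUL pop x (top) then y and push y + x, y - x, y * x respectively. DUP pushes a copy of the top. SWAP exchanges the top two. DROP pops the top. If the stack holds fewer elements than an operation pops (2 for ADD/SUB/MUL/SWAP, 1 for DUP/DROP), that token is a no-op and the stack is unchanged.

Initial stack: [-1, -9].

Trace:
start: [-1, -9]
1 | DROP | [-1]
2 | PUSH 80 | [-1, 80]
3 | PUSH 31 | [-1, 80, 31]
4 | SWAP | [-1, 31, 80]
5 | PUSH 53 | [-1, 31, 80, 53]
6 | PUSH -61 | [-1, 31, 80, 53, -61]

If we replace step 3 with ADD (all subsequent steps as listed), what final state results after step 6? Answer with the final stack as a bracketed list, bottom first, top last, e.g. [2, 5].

[79, 53, -61]

(re-executing from step 3 with the substitution; state before step 3: [-1, 80])
3 | ADD | [79]
4 | SWAP | [79]
5 | PUSH 53 | [79, 53]
6 | PUSH -61 | [79, 53, -61]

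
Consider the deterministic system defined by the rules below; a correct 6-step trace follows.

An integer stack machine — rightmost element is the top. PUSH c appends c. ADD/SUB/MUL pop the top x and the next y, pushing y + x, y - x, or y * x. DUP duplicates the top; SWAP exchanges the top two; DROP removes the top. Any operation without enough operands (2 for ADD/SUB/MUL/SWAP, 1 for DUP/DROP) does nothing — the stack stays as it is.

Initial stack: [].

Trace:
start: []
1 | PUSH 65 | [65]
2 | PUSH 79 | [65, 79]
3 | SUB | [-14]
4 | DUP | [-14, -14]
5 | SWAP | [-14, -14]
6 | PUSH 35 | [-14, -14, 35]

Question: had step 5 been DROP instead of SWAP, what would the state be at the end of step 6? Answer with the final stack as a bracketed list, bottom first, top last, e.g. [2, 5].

(re-executing from step 5 with the substitution; state before step 5: [-14, -14])
5 | DROP | [-14]
6 | PUSH 35 | [-14, 35]

[-14, 35]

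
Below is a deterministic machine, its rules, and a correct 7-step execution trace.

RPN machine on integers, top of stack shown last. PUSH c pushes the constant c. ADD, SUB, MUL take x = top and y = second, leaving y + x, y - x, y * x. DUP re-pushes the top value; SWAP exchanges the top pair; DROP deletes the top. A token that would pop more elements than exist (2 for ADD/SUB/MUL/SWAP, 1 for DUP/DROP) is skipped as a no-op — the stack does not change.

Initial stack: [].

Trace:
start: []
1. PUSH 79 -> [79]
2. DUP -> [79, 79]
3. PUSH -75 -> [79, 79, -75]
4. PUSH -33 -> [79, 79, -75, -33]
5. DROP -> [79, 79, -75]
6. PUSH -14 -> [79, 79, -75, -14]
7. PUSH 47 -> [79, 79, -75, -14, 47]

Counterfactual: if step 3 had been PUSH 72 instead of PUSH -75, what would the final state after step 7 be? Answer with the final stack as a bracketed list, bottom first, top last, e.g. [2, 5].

[79, 79, 72, -14, 47]

(re-executing from step 3 with the substitution; state before step 3: [79, 79])
3. PUSH 72 -> [79, 79, 72]
4. PUSH -33 -> [79, 79, 72, -33]
5. DROP -> [79, 79, 72]
6. PUSH -14 -> [79, 79, 72, -14]
7. PUSH 47 -> [79, 79, 72, -14, 47]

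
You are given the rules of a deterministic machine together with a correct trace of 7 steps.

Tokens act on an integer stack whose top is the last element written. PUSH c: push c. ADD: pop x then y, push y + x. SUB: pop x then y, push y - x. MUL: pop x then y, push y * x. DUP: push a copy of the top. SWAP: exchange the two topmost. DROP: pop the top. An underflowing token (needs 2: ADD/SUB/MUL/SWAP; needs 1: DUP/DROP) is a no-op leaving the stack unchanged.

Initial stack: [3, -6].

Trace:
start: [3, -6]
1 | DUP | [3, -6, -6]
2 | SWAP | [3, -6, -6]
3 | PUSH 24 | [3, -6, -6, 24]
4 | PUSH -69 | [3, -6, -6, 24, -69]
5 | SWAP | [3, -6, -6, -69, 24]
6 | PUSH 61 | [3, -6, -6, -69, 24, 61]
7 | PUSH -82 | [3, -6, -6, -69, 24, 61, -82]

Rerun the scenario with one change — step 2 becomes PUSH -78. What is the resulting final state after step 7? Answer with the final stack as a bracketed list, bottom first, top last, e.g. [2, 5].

[3, -6, -6, -78, -69, 24, 61, -82]

(re-executing from step 2 with the substitution; state before step 2: [3, -6, -6])
2 | PUSH -78 | [3, -6, -6, -78]
3 | PUSH 24 | [3, -6, -6, -78, 24]
4 | PUSH -69 | [3, -6, -6, -78, 24, -69]
5 | SWAP | [3, -6, -6, -78, -69, 24]
6 | PUSH 61 | [3, -6, -6, -78, -69, 24, 61]
7 | PUSH -82 | [3, -6, -6, -78, -69, 24, 61, -82]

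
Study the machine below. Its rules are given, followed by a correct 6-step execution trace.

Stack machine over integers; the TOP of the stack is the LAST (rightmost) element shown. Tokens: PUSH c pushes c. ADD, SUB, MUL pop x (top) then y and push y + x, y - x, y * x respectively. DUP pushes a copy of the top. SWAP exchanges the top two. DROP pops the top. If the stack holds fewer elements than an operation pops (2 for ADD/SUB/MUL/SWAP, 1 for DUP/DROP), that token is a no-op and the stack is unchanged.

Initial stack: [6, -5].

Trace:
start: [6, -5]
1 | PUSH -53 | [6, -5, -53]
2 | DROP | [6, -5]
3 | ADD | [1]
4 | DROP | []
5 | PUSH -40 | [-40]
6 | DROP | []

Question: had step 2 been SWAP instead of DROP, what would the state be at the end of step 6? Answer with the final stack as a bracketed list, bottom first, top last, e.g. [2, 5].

[6]

(re-executing from step 2 with the substitution; state before step 2: [6, -5, -53])
2 | SWAP | [6, -53, -5]
3 | ADD | [6, -58]
4 | DROP | [6]
5 | PUSH -40 | [6, -40]
6 | DROP | [6]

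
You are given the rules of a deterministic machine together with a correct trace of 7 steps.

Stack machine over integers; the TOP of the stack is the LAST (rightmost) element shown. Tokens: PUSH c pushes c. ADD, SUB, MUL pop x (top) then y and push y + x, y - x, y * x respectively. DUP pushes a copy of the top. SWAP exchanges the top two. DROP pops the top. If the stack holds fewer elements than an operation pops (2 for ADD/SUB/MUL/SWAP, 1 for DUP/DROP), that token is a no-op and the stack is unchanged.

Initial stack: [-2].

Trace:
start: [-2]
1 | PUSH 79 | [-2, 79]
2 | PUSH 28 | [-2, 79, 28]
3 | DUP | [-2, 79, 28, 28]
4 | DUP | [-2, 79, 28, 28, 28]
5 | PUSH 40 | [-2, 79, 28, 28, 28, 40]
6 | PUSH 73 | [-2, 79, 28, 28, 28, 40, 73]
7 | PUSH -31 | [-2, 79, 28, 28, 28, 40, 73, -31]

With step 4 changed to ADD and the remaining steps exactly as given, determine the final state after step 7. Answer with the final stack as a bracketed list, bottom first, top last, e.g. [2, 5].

(re-executing from step 4 with the substitution; state before step 4: [-2, 79, 28, 28])
4 | ADD | [-2, 79, 56]
5 | PUSH 40 | [-2, 79, 56, 40]
6 | PUSH 73 | [-2, 79, 56, 40, 73]
7 | PUSH -31 | [-2, 79, 56, 40, 73, -31]

[-2, 79, 56, 40, 73, -31]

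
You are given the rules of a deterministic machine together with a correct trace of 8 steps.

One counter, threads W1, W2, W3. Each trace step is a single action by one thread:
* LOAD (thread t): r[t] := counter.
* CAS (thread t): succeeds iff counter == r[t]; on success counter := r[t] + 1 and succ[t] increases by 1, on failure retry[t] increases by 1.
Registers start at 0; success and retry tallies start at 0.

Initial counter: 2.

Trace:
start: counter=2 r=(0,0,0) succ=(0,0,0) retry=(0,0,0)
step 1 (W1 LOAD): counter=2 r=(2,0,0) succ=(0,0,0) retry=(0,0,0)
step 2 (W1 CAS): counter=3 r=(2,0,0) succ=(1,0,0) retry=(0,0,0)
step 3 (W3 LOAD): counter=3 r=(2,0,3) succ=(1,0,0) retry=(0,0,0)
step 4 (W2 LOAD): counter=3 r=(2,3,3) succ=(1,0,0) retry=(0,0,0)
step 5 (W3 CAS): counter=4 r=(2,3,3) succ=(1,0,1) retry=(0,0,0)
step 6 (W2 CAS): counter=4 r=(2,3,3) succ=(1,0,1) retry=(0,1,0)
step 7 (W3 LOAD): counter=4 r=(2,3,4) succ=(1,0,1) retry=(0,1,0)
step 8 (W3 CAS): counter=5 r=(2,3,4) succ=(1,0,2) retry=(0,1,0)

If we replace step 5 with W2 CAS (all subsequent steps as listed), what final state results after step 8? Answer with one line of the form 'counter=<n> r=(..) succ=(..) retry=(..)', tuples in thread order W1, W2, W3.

(re-executing from step 5 with the substitution; state before step 5: counter=3 r=(2,3,3) succ=(1,0,0) retry=(0,0,0))
step 5 (W2 CAS): counter=4 r=(2,3,3) succ=(1,1,0) retry=(0,0,0)
step 6 (W2 CAS): counter=4 r=(2,3,3) succ=(1,1,0) retry=(0,1,0)
step 7 (W3 LOAD): counter=4 r=(2,3,4) succ=(1,1,0) retry=(0,1,0)
step 8 (W3 CAS): counter=5 r=(2,3,4) succ=(1,1,1) retry=(0,1,0)

counter=5 r=(2,3,4) succ=(1,1,1) retry=(0,1,0)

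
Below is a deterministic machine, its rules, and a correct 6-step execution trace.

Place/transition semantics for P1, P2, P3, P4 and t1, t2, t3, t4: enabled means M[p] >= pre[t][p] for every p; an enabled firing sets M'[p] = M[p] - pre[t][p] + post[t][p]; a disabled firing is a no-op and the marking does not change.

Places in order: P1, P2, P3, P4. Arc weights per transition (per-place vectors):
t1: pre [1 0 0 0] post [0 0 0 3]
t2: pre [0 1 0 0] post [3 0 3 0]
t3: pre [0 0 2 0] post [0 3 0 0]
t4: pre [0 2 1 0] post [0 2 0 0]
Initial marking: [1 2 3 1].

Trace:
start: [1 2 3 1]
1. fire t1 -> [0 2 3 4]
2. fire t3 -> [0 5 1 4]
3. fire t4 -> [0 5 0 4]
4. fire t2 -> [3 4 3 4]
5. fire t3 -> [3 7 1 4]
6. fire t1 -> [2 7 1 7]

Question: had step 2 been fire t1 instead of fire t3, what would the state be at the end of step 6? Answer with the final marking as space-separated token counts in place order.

2 4 3 7

(re-executing from step 2 with the substitution; state before step 2: [0 2 3 4])
2. fire t1 -> [0 2 3 4]
3. fire t4 -> [0 2 2 4]
4. fire t2 -> [3 1 5 4]
5. fire t3 -> [3 4 3 4]
6. fire t1 -> [2 4 3 7]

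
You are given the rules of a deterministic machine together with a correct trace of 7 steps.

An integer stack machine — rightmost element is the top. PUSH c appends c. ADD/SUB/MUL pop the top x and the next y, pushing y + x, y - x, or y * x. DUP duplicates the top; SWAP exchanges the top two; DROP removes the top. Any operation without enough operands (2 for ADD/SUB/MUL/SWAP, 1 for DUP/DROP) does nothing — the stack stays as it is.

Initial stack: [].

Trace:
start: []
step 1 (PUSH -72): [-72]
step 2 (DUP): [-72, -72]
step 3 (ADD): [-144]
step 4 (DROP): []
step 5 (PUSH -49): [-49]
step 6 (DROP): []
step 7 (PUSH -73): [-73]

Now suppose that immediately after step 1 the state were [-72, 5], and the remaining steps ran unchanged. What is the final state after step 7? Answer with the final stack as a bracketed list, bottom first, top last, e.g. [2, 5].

state after step 1 := [-72, 5]
step 2 (DUP): [-72, 5, 5]
step 3 (ADD): [-72, 10]
step 4 (DROP): [-72]
step 5 (PUSH -49): [-72, -49]
step 6 (DROP): [-72]
step 7 (PUSH -73): [-72, -73]

[-72, -73]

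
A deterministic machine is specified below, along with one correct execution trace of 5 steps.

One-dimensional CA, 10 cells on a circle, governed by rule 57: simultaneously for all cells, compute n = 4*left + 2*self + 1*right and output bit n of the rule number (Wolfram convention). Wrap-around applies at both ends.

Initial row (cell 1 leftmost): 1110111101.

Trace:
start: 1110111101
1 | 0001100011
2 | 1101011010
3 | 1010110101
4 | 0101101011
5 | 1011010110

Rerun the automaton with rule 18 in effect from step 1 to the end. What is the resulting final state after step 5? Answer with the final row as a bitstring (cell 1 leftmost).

0000000000

(re-executing steps 1..5 under rule 18; state before step 1: 1110111101)
1 | 0000000000
2 | 0000000000
3 | 0000000000
4 | 0000000000
5 | 0000000000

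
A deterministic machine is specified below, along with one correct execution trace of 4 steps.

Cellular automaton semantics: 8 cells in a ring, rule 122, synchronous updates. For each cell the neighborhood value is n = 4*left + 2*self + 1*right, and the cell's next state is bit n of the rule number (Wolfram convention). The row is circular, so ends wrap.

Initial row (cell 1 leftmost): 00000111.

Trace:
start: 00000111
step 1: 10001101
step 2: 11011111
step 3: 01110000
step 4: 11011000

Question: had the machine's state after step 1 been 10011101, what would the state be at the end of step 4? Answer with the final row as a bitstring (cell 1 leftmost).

00110110

state after step 1 := 10011101
step 2: 11110111
step 3: 00011100
step 4: 00110110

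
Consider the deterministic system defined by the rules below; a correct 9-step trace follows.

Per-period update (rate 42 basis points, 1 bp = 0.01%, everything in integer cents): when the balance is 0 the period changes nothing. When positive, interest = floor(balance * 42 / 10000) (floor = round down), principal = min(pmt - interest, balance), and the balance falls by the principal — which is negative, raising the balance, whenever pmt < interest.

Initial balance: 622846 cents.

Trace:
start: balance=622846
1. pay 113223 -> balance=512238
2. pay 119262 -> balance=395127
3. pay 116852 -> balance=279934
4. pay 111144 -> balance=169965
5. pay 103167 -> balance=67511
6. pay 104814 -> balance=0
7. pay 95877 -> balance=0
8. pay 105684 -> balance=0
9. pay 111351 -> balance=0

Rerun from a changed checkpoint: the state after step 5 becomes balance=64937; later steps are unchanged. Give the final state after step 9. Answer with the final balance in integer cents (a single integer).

0

state after step 5 := balance=64937
6. pay 104814 -> balance=0
7. pay 95877 -> balance=0
8. pay 105684 -> balance=0
9. pay 111351 -> balance=0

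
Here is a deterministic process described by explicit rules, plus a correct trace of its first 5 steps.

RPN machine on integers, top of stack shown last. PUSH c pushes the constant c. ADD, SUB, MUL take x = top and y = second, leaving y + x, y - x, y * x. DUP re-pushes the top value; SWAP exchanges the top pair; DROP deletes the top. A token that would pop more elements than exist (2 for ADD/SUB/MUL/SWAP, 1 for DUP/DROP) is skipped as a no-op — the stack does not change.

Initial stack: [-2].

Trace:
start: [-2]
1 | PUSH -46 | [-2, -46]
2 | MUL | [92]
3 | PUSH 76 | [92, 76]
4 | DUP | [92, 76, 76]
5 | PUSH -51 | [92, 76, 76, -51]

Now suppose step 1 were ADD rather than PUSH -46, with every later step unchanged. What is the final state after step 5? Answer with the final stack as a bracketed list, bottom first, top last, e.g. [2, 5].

(re-executing from step 1 with the substitution; state before step 1: [-2])
1 | ADD | [-2]
2 | MUL | [-2]
3 | PUSH 76 | [-2, 76]
4 | DUP | [-2, 76, 76]
5 | PUSH -51 | [-2, 76, 76, -51]

[-2, 76, 76, -51]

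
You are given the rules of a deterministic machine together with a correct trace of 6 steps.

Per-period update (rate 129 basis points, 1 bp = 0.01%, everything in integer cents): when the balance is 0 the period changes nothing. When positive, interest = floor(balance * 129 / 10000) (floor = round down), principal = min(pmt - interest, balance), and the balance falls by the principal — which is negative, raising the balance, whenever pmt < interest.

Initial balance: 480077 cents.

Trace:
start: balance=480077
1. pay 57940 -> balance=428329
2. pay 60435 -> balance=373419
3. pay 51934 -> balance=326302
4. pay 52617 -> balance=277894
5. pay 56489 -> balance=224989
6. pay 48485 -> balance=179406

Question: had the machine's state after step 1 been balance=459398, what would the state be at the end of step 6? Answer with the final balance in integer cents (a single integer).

212532

state after step 1 := balance=459398
2. pay 60435 -> balance=404889
3. pay 51934 -> balance=358178
4. pay 52617 -> balance=310181
5. pay 56489 -> balance=257693
6. pay 48485 -> balance=212532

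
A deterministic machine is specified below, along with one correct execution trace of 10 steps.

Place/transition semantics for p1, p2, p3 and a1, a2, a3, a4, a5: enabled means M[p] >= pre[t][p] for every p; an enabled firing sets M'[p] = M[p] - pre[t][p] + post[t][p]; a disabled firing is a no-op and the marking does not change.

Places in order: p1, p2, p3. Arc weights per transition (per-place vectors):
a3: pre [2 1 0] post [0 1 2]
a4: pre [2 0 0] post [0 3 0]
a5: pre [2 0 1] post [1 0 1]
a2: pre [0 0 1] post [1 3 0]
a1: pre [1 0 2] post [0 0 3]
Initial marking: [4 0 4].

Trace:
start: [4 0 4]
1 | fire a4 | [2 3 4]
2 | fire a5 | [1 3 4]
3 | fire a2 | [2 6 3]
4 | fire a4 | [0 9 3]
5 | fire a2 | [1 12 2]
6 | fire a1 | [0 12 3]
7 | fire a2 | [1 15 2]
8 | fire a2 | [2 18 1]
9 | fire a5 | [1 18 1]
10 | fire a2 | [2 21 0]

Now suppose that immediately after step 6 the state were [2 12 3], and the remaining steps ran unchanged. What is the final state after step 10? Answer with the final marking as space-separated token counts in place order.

4 21 0

state after step 6 := [2 12 3]
7 | fire a2 | [3 15 2]
8 | fire a2 | [4 18 1]
9 | fire a5 | [3 18 1]
10 | fire a2 | [4 21 0]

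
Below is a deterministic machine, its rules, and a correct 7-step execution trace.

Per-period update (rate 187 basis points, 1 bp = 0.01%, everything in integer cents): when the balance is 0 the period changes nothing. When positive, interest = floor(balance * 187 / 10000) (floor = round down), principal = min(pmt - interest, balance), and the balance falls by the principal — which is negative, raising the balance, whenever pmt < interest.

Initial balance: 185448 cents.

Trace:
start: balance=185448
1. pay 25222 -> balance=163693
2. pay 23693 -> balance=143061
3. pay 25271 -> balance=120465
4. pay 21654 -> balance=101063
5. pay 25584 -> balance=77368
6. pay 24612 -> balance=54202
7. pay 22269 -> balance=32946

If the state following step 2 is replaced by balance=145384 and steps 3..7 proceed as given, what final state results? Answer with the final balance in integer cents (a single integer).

35494

state after step 2 := balance=145384
3. pay 25271 -> balance=122831
4. pay 21654 -> balance=103473
5. pay 25584 -> balance=79823
6. pay 24612 -> balance=56703
7. pay 22269 -> balance=35494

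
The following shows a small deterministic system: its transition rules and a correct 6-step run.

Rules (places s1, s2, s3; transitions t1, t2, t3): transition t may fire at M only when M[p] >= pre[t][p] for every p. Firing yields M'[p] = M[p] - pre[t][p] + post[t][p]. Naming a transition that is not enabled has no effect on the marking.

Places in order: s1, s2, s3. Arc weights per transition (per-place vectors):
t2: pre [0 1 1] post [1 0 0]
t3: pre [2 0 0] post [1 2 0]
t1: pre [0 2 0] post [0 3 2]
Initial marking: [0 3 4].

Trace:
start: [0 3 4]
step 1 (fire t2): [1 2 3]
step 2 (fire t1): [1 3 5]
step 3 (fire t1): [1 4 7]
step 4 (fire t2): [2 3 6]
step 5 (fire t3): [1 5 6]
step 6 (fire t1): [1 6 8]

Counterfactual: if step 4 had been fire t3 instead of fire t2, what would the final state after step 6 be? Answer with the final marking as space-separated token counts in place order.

(re-executing from step 4 with the substitution; state before step 4: [1 4 7])
step 4 (fire t3): [1 4 7]
step 5 (fire t3): [1 4 7]
step 6 (fire t1): [1 5 9]

1 5 9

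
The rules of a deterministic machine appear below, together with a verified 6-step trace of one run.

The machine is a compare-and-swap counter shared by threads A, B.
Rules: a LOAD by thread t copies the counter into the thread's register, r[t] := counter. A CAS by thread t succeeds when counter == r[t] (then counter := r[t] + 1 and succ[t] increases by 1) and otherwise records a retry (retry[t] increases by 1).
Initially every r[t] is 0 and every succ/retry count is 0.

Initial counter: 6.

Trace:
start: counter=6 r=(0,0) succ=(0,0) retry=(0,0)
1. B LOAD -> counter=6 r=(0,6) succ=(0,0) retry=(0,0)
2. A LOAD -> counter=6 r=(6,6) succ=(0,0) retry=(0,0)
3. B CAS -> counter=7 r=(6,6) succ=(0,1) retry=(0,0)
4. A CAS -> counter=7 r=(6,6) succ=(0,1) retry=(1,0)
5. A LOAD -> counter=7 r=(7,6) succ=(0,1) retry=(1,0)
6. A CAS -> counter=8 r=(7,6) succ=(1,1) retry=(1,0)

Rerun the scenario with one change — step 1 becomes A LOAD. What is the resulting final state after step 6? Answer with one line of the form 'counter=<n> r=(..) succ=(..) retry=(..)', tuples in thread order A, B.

counter=8 r=(7,0) succ=(2,0) retry=(0,1)

(re-executing from step 1 with the substitution; state before step 1: counter=6 r=(0,0) succ=(0,0) retry=(0,0))
1. A LOAD -> counter=6 r=(6,0) succ=(0,0) retry=(0,0)
2. A LOAD -> counter=6 r=(6,0) succ=(0,0) retry=(0,0)
3. B CAS -> counter=6 r=(6,0) succ=(0,0) retry=(0,1)
4. A CAS -> counter=7 r=(6,0) succ=(1,0) retry=(0,1)
5. A LOAD -> counter=7 r=(7,0) succ=(1,0) retry=(0,1)
6. A CAS -> counter=8 r=(7,0) succ=(2,0) retry=(0,1)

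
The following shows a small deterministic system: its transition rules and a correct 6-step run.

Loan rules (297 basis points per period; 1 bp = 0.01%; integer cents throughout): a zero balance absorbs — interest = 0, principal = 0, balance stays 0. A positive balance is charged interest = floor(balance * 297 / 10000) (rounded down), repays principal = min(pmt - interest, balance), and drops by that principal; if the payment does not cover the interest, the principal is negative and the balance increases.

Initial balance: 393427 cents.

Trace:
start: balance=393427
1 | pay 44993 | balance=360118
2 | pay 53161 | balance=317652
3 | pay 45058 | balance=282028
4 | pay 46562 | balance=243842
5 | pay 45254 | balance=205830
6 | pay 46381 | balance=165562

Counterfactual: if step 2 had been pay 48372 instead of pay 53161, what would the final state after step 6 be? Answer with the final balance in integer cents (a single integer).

170944

(re-executing from step 2 with the substitution; state before step 2: balance=360118)
2 | pay 48372 | balance=322441
3 | pay 45058 | balance=286959
4 | pay 46562 | balance=248919
5 | pay 45254 | balance=211057
6 | pay 46381 | balance=170944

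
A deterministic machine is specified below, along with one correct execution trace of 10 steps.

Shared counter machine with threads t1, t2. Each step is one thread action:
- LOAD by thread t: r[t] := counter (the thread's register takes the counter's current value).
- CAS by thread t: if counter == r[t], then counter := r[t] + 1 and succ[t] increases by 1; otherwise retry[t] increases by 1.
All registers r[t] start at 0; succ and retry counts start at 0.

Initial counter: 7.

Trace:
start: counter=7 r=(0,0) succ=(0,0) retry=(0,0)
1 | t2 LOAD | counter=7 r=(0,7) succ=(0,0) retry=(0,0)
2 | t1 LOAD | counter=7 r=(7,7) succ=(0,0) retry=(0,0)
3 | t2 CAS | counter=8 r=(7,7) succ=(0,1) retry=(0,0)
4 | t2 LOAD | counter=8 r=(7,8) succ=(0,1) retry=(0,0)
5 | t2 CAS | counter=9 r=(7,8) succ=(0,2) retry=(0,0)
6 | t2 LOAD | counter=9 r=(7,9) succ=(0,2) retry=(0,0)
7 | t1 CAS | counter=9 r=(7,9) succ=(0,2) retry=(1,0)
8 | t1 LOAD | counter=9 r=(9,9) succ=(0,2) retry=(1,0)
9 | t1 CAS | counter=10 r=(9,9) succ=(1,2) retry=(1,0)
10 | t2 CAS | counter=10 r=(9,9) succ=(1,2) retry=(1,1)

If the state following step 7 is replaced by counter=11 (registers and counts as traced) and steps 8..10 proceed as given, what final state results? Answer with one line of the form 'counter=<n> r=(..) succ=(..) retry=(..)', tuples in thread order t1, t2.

counter=12 r=(11,9) succ=(1,2) retry=(1,1)

state after step 7 := counter=11 r=(7,9) succ=(0,2) retry=(1,0)
8 | t1 LOAD | counter=11 r=(11,9) succ=(0,2) retry=(1,0)
9 | t1 CAS | counter=12 r=(11,9) succ=(1,2) retry=(1,0)
10 | t2 CAS | counter=12 r=(11,9) succ=(1,2) retry=(1,1)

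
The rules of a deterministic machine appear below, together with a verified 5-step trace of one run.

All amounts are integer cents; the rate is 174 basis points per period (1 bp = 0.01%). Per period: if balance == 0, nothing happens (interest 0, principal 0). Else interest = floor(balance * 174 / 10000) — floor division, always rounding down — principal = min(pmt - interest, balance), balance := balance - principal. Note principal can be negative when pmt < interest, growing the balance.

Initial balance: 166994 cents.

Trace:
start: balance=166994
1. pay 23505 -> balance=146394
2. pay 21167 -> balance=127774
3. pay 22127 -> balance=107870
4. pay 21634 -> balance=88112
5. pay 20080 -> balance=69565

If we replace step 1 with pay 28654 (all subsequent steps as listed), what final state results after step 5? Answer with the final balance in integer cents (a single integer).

(re-executing from step 1 with the substitution; state before step 1: balance=166994)
1. pay 28654 -> balance=141245
2. pay 21167 -> balance=122535
3. pay 22127 -> balance=102540
4. pay 21634 -> balance=82690
5. pay 20080 -> balance=64048

64048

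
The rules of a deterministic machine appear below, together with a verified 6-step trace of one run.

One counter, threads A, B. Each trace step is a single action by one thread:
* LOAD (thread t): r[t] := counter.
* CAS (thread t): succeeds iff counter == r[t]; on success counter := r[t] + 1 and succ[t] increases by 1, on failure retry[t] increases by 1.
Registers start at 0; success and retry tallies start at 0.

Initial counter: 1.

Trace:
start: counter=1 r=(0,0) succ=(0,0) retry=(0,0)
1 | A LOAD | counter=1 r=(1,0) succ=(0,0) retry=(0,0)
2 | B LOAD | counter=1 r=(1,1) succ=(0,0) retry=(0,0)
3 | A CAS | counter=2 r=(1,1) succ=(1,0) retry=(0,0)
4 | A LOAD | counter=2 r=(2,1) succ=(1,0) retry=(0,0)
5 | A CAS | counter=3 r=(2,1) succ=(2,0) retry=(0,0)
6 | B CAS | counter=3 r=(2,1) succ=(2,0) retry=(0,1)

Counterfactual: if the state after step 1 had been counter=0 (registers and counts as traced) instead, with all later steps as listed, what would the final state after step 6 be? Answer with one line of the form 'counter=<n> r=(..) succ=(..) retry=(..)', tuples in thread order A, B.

state after step 1 := counter=0 r=(1,0) succ=(0,0) retry=(0,0)
2 | B LOAD | counter=0 r=(1,0) succ=(0,0) retry=(0,0)
3 | A CAS | counter=0 r=(1,0) succ=(0,0) retry=(1,0)
4 | A LOAD | counter=0 r=(0,0) succ=(0,0) retry=(1,0)
5 | A CAS | counter=1 r=(0,0) succ=(1,0) retry=(1,0)
6 | B CAS | counter=1 r=(0,0) succ=(1,0) retry=(1,1)

counter=1 r=(0,0) succ=(1,0) retry=(1,1)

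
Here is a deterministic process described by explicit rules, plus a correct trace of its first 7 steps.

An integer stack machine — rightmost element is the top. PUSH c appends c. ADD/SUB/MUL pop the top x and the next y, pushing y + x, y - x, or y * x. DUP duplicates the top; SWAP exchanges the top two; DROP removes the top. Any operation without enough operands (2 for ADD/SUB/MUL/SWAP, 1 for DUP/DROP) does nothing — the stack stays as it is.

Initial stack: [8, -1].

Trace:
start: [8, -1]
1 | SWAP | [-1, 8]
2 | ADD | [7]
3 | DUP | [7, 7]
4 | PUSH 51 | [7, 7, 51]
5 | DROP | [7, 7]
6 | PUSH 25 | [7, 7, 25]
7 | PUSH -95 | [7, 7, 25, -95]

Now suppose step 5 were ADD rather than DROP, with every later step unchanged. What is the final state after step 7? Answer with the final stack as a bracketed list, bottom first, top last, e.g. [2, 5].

(re-executing from step 5 with the substitution; state before step 5: [7, 7, 51])
5 | ADD | [7, 58]
6 | PUSH 25 | [7, 58, 25]
7 | PUSH -95 | [7, 58, 25, -95]

[7, 58, 25, -95]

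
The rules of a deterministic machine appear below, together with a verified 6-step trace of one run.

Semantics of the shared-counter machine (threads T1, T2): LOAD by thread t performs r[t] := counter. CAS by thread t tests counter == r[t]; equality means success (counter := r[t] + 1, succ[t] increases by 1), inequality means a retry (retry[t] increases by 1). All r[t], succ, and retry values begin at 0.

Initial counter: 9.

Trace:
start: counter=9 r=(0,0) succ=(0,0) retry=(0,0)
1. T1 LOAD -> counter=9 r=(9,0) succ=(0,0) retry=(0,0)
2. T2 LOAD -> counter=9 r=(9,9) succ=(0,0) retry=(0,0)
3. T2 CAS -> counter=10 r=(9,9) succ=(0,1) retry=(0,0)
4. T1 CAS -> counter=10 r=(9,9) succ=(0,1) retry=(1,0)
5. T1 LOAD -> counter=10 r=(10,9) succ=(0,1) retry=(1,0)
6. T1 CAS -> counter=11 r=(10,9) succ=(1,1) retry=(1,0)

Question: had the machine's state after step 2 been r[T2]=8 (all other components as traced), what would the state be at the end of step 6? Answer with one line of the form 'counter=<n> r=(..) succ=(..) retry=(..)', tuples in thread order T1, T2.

state after step 2 := counter=9 r=(9,8) succ=(0,0) retry=(0,0)
3. T2 CAS -> counter=9 r=(9,8) succ=(0,0) retry=(0,1)
4. T1 CAS -> counter=10 r=(9,8) succ=(1,0) retry=(0,1)
5. T1 LOAD -> counter=10 r=(10,8) succ=(1,0) retry=(0,1)
6. T1 CAS -> counter=11 r=(10,8) succ=(2,0) retry=(0,1)

counter=11 r=(10,8) succ=(2,0) retry=(0,1)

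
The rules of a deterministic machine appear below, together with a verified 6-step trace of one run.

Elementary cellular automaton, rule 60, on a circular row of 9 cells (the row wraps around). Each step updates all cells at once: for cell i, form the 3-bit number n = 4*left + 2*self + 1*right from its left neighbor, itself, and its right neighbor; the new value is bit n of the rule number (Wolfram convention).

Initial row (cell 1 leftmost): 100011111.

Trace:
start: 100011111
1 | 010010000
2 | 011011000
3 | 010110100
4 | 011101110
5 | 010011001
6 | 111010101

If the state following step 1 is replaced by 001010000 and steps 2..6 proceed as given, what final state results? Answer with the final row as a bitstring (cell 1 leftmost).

101111111

state after step 1 := 001010000
2 | 001111000
3 | 001000100
4 | 001100110
5 | 001010101
6 | 101111111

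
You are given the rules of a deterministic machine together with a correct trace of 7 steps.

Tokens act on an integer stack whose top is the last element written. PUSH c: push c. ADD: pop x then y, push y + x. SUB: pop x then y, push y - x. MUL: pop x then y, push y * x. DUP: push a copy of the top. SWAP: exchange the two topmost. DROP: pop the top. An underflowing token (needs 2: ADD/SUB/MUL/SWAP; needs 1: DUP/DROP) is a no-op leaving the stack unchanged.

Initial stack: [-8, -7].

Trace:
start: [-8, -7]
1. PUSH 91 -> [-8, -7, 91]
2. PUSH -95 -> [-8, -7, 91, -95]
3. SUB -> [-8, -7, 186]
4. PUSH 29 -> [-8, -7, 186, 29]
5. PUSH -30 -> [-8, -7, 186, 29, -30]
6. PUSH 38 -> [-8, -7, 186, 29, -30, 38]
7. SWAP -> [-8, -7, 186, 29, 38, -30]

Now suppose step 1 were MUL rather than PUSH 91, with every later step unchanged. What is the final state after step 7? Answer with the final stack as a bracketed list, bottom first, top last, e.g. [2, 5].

[151, 29, 38, -30]

(re-executing from step 1 with the substitution; state before step 1: [-8, -7])
1. MUL -> [56]
2. PUSH -95 -> [56, -95]
3. SUB -> [151]
4. PUSH 29 -> [151, 29]
5. PUSH -30 -> [151, 29, -30]
6. PUSH 38 -> [151, 29, -30, 38]
7. SWAP -> [151, 29, 38, -30]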